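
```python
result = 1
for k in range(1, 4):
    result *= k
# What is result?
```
Trace:
  result=1
  result=1, k=1
  result=2, k=2
  result=6, k=3

Final answer: 6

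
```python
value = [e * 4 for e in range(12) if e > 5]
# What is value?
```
Trace:
  e=0
  e=1
  e=2
  e=3
  e=4
  e=5
  e=6
  e=7
  e=8
  e=9
  e=10
  e=11
  value=[24, 28, 32, 36, 40, 44]

Final answer: [24, 28, 32, 36, 40, 44]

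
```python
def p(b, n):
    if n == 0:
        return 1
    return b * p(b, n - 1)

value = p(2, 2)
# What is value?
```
Call trace:
p(b=2, n=2)
  p(b=2, n=1)
    p(b=2, n=0)
    -> return 1
  -> return 2
-> return 4

Final answer: 4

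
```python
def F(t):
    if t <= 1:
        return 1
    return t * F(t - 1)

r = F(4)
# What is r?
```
Call trace:
F(t=4)
  F(t=3)
    F(t=2)
      F(t=1)
      -> return 1
    -> return 2
  -> return 6
-> return 24

Final answer: 24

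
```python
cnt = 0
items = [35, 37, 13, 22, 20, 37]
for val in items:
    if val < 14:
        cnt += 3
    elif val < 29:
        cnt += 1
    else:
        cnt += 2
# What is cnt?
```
Trace:
  cnt=0
  cnt=2, val=35
  cnt=4, val=37
  cnt=7, val=13
  cnt=8, val=22
  cnt=9, val=20
  cnt=11, val=37

Final answer: 11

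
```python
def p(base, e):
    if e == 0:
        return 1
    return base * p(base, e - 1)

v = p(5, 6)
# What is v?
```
Call trace:
p(base=5, e=6)
  p(base=5, e=5)
    p(base=5, e=4)
      p(base=5, e=3)
        p(base=5, e=2)
          p(base=5, e=1)
            p(base=5, e=0)
            -> return 1
          -> return 5
        -> return 25
      -> return 125
    -> return 625
  -> return 3125
-> return 15625

Final answer: 15625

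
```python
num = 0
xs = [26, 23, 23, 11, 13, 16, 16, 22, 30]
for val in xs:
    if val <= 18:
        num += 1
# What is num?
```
Trace:
  num=0
  num=0, val=26
  num=0, val=23
  num=0, val=23
  num=1, val=11
  num=2, val=13
  num=3, val=16
  num=4, val=16
  num=4, val=22
  num=4, val=30

Final answer: 4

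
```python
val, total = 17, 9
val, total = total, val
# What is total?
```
Trace:
  val=17, total=9
  val=9, total=17

Final answer: 17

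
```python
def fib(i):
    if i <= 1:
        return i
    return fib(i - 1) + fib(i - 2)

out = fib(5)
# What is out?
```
Call trace (a repeated sub-call is expanded the first time; later identical calls just restate its return value):
fib(i=5)
  fib(i=4)
    fib(i=3)
      fib(i=2)
        fib(i=1)
        -> return 1
        fib(i=0)
        -> return 0
      -> return 1
      fib(i=1)
      -> return 1
    -> return 2
    fib(i=2) -> return 1  (same call as traced above)
  -> return 3
  fib(i=3) -> return 2  (same call as traced above)
-> return 5

Final answer: 5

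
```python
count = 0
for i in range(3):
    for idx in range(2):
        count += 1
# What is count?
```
Trace:
  count=0
  count=1, i=0, idx=0
  count=2, i=0, idx=1
  count=3, i=1, idx=0
  count=4, i=1, idx=1
  count=5, i=2, idx=0
  count=6, i=2, idx=1

Final answer: 6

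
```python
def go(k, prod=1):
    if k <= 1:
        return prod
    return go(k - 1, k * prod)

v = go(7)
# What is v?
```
Call trace:
go(k=7, prod=1)
  go(k=6, prod=7)
    go(k=5, prod=42)
      go(k=4, prod=210)
        go(k=3, prod=840)
          go(k=2, prod=2520)
            go(k=1, prod=5040)
            -> return 5040
          -> return 5040
        -> return 5040
      -> return 5040
    -> return 5040
  -> return 5040
-> return 5040

Final answer: 5040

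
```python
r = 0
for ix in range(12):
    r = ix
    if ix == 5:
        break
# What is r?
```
Trace:
  r=0
  r=0, ix=0
  r=1, ix=1
  r=2, ix=2
  r=3, ix=3
  r=4, ix=4
  r=5, ix=5

Final answer: 5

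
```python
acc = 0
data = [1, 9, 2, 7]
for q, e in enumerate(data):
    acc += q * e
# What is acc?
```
Trace:
  acc=0
  acc=0, q=0, e=1
  acc=9, q=1, e=9
  acc=13, q=2, e=2
  acc=34, q=3, e=7

Final answer: 34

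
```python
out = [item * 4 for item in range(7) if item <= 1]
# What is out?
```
Trace:
  item=0
  item=1
  item=2
  item=3
  item=4
  item=5
  item=6
  out=[0, 4]

Final answer: [0, 4]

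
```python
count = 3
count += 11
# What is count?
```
Trace:
  count=3
  count=14

Final answer: 14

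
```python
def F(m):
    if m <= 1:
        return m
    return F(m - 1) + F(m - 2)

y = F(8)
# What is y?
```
Call trace (a repeated sub-call is expanded the first time; later identical calls just restate its return value):
F(m=8)
  F(m=7)
    F(m=6)
      F(m=5)
        F(m=4)
          F(m=3)
            F(m=2)
              F(m=1)
              -> return 1
              F(m=0)
              -> return 0
            -> return 1
            F(m=1)
            -> return 1
          -> return 2
          F(m=2) -> return 1  (same call as traced above)
        -> return 3
        F(m=3) -> return 2  (same call as traced above)
      -> return 5
      F(m=4) -> return 3  (same call as traced above)
    -> return 8
    F(m=5) -> return 5  (same call as traced above)
  -> return 13
  F(m=6) -> return 8  (same call as traced above)
-> return 21

Final answer: 21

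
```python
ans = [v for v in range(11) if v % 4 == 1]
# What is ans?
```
Trace:
  v=0
  v=1
  v=2
  v=3
  v=4
  v=5
  v=6
  v=7
  v=8
  v=9
  v=10
  ans=[1, 5, 9]

Final answer: [1, 5, 9]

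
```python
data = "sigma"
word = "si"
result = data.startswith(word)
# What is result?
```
Trace:
  data='sigma'
  data='sigma', word='si'
  data='sigma', word='si', result=True

Final answer: True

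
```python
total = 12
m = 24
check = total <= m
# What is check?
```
Trace:
  total=12
  total=12, m=24
  total=12, m=24, check=True

Final answer: True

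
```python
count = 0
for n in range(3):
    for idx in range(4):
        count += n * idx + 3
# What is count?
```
Trace:
  count=0
  count=3, n=0, idx=0
  count=6, n=0, idx=1
  count=9, n=0, idx=2
  count=12, n=0, idx=3
  count=15, n=1, idx=0
  count=19, n=1, idx=1
  count=24, n=1, idx=2
  count=30, n=1, idx=3
  count=33, n=2, idx=0
  count=38, n=2, idx=1
  count=45, n=2, idx=2
  count=54, n=2, idx=3

Final answer: 54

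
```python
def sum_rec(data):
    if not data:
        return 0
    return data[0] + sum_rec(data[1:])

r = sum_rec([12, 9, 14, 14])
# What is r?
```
Call trace:
sum_rec(data=[12, 9, 14, 14])
  sum_rec(data=[9, 14, 14])
    sum_rec(data=[14, 14])
      sum_rec(data=[14])
        sum_rec(data=[])
        -> return 0
      -> return 14
    -> return 28
  -> return 37
-> return 49

Final answer: 49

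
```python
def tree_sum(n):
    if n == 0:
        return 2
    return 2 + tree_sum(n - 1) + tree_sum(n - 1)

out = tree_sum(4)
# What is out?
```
Call trace (a repeated sub-call is expanded the first time; later identical calls just restate its return value):
tree_sum(n=4)
  tree_sum(n=3)
    tree_sum(n=2)
      tree_sum(n=1)
        tree_sum(n=0)
        -> return 2
        tree_sum(n=0)
        -> return 2
      -> return 6
      tree_sum(n=1) -> return 6  (same call as traced above)
    -> return 14
    tree_sum(n=2) -> return 14  (same call as traced above)
  -> return 30
  tree_sum(n=3) -> return 30  (same call as traced above)
-> return 62

Final answer: 62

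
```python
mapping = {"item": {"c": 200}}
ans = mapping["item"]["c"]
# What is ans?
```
Trace:
  mapping={'item': {'c': 200}}
  mapping={'item': {'c': 200}}, ans=200

Final answer: 200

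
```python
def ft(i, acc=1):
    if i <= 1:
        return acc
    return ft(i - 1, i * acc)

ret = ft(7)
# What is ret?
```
Call trace:
ft(i=7, acc=1)
  ft(i=6, acc=7)
    ft(i=5, acc=42)
      ft(i=4, acc=210)
        ft(i=3, acc=840)
          ft(i=2, acc=2520)
            ft(i=1, acc=5040)
            -> return 5040
          -> return 5040
        -> return 5040
      -> return 5040
    -> return 5040
  -> return 5040
-> return 5040

Final answer: 5040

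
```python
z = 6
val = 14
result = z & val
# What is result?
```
Trace:
  z=6
  z=6, val=14
  z=6, val=14, result=6

Final answer: 6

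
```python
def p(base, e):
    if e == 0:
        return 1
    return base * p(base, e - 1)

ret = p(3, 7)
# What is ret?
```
Call trace:
p(base=3, e=7)
  p(base=3, e=6)
    p(base=3, e=5)
      p(base=3, e=4)
        p(base=3, e=3)
          p(base=3, e=2)
            p(base=3, e=1)
              p(base=3, e=0)
              -> return 1
            -> return 3
          -> return 9
        -> return 27
      -> return 81
    -> return 243
  -> return 729
-> return 2187

Final answer: 2187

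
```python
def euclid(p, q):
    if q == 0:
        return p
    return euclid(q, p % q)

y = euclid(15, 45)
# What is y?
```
Call trace:
euclid(p=15, q=45)
  euclid(p=45, q=15)
    euclid(p=15, q=0)
    -> return 15
  -> return 15
-> return 15

Final answer: 15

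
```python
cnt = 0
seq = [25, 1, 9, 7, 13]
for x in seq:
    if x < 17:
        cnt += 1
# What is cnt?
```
Trace:
  cnt=0
  cnt=0, x=25
  cnt=1, x=1
  cnt=2, x=9
  cnt=3, x=7
  cnt=4, x=13

Final answer: 4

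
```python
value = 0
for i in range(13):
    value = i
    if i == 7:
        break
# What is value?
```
Trace:
  value=0
  value=0, i=0
  value=1, i=1
  value=2, i=2
  value=3, i=3
  value=4, i=4
  value=5, i=5
  value=6, i=6
  value=7, i=7

Final answer: 7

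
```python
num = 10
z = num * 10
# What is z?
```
Trace:
  num=10
  num=10, z=100

Final answer: 100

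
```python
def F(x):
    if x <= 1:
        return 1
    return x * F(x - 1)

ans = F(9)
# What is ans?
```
Call trace:
F(x=9)
  F(x=8)
    F(x=7)
      F(x=6)
        F(x=5)
          F(x=4)
            F(x=3)
              F(x=2)
                F(x=1)
                -> return 1
              -> return 2
            -> return 6
          -> return 24
        -> return 120
      -> return 720
    -> return 5040
  -> return 40320
-> return 362880

Final answer: 362880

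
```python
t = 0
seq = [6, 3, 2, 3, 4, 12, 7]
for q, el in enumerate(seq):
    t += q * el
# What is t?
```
Trace:
  t=0
  t=0, q=0, el=6
  t=3, q=1, el=3
  t=7, q=2, el=2
  t=16, q=3, el=3
  t=32, q=4, el=4
  t=92, q=5, el=12
  t=134, q=6, el=7

Final answer: 134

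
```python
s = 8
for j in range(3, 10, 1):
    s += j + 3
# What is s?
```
Trace:
  s=8
  s=14, j=3
  s=21, j=4
  s=29, j=5
  s=38, j=6
  s=48, j=7
  s=59, j=8
  s=71, j=9

Final answer: 71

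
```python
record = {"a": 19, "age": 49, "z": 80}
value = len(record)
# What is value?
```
Trace:
  record={'a': 19, 'age': 49, 'z': 80}
  record={'a': 19, 'age': 49, 'z': 80}, value=3

Final answer: 3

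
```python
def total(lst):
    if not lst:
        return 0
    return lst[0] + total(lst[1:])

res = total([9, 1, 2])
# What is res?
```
Call trace:
total(lst=[9, 1, 2])
  total(lst=[1, 2])
    total(lst=[2])
      total(lst=[])
      -> return 0
    -> return 2
  -> return 3
-> return 12

Final answer: 12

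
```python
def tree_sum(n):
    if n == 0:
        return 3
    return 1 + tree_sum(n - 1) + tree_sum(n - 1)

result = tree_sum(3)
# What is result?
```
Call trace (a repeated sub-call is expanded the first time; later identical calls just restate its return value):
tree_sum(n=3)
  tree_sum(n=2)
    tree_sum(n=1)
      tree_sum(n=0)
      -> return 3
      tree_sum(n=0)
      -> return 3
    -> return 7
    tree_sum(n=1) -> return 7  (same call as traced above)
  -> return 15
  tree_sum(n=2) -> return 15  (same call as traced above)
-> return 31

Final answer: 31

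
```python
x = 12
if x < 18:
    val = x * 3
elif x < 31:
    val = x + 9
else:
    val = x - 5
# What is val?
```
Trace:
  x=12
  x=12, val=36

Final answer: 36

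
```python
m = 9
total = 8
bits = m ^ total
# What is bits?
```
Trace:
  m=9
  m=9, total=8
  m=9, total=8, bits=1

Final answer: 1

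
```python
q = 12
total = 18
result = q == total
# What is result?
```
Trace:
  q=12
  q=12, total=18
  q=12, total=18, result=False

Final answer: False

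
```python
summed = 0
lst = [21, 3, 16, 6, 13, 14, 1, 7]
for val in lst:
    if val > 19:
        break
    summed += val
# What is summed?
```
Trace:
  summed=0
  summed=0, val=21

Final answer: 0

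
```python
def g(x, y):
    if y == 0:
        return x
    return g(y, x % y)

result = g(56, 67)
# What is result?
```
Call trace:
g(x=56, y=67)
  g(x=67, y=56)
    g(x=56, y=11)
      g(x=11, y=1)
        g(x=1, y=0)
        -> return 1
      -> return 1
    -> return 1
  -> return 1
-> return 1

Final answer: 1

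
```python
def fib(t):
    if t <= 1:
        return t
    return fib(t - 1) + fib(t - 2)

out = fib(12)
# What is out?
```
Call trace (a repeated sub-call is expanded the first time; later identical calls just restate its return value):
fib(t=12)
  fib(t=11)
    fib(t=10)
      fib(t=9)
        fib(t=8)
          fib(t=7)
            fib(t=6)
              fib(t=5)
                fib(t=4)
                  fib(t=3)
                    fib(t=2)
                      fib(t=1)
                      -> return 1
                      fib(t=0)
                      -> return 0
                    -> return 1
                    fib(t=1)
                    -> return 1
                  -> return 2
                  fib(t=2) -> return 1  (same call as traced above)
                -> return 3
                fib(t=3) -> return 2  (same call as traced above)
              -> return 5
              fib(t=4) -> return 3  (same call as traced above)
            -> return 8
            fib(t=5) -> return 5  (same call as traced above)
          -> return 13
          fib(t=6) -> return 8  (same call as traced above)
        -> return 21
        fib(t=7) -> return 13  (same call as traced above)
      -> return 34
      fib(t=8) -> return 21  (same call as traced above)
    -> return 55
    fib(t=9) -> return 34  (same call as traced above)
  -> return 89
  fib(t=10) -> return 55  (same call as traced above)
-> return 144

Final answer: 144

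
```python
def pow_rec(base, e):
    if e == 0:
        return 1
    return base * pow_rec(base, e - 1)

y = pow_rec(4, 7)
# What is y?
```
Call trace:
pow_rec(base=4, e=7)
  pow_rec(base=4, e=6)
    pow_rec(base=4, e=5)
      pow_rec(base=4, e=4)
        pow_rec(base=4, e=3)
          pow_rec(base=4, e=2)
            pow_rec(base=4, e=1)
              pow_rec(base=4, e=0)
              -> return 1
            -> return 4
          -> return 16
        -> return 64
      -> return 256
    -> return 1024
  -> return 4096
-> return 16384

Final answer: 16384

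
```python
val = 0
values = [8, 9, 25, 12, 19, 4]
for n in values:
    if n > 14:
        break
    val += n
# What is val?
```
Trace:
  val=0
  val=8, n=8
  val=17, n=9
  val=17, n=25

Final answer: 17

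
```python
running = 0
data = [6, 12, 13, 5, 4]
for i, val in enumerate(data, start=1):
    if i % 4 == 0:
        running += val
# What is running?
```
Trace:
  running=0
  running=0, i=1, val=6
  running=0, i=2, val=12
  running=0, i=3, val=13
  running=5, i=4, val=5
  running=5, i=5, val=4

Final answer: 5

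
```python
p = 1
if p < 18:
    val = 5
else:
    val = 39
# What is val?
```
Trace:
  p=1
  p=1, val=5

Final answer: 5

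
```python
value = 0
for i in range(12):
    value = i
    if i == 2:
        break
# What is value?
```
Trace:
  value=0
  value=0, i=0
  value=1, i=1
  value=2, i=2

Final answer: 2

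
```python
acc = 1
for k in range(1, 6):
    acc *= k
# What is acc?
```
Trace:
  acc=1
  acc=1, k=1
  acc=2, k=2
  acc=6, k=3
  acc=24, k=4
  acc=120, k=5

Final answer: 120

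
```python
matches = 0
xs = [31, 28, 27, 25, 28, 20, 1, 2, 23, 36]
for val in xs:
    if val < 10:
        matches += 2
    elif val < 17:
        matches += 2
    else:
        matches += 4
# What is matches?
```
Trace:
  matches=0
  matches=4, val=31
  matches=8, val=28
  matches=12, val=27
  matches=16, val=25
  matches=20, val=28
  matches=24, val=20
  matches=26, val=1
  matches=28, val=2
  matches=32, val=23
  matches=36, val=36

Final answer: 36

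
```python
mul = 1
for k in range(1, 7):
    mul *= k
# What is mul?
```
Trace:
  mul=1
  mul=1, k=1
  mul=2, k=2
  mul=6, k=3
  mul=24, k=4
  mul=120, k=5
  mul=720, k=6

Final answer: 720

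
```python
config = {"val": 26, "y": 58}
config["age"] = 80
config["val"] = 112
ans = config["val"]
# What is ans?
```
Trace:
  config={'val': 26, 'y': 58}
  config={'val': 26, 'y': 58, 'age': 80}
  config={'val': 112, 'y': 58, 'age': 80}
  config={'val': 112, 'y': 58, 'age': 80}, ans=112

Final answer: 112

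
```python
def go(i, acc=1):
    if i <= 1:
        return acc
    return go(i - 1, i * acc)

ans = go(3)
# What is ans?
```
Call trace:
go(i=3, acc=1)
  go(i=2, acc=3)
    go(i=1, acc=6)
    -> return 6
  -> return 6
-> return 6

Final answer: 6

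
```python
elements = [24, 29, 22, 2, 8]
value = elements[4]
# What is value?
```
Trace:
  elements=[24, 29, 22, 2, 8]
  elements=[24, 29, 22, 2, 8], value=8

Final answer: 8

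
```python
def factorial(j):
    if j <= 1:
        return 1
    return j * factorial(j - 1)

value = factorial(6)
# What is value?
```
Call trace:
factorial(j=6)
  factorial(j=5)
    factorial(j=4)
      factorial(j=3)
        factorial(j=2)
          factorial(j=1)
          -> return 1
        -> return 2
      -> return 6
    -> return 24
  -> return 120
-> return 720

Final answer: 720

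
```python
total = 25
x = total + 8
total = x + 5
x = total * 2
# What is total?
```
Trace:
  total=25
  total=25, x=33
  total=38, x=33
  total=38, x=76

Final answer: 38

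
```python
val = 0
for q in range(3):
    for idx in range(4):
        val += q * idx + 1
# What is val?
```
Trace:
  val=0
  val=1, q=0, idx=0
  val=2, q=0, idx=1
  val=3, q=0, idx=2
  val=4, q=0, idx=3
  val=5, q=1, idx=0
  val=7, q=1, idx=1
  val=10, q=1, idx=2
  val=14, q=1, idx=3
  val=15, q=2, idx=0
  val=18, q=2, idx=1
  val=23, q=2, idx=2
  val=30, q=2, idx=3

Final answer: 30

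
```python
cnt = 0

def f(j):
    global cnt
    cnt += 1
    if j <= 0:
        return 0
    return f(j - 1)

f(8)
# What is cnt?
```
Call trace:
f(j=8)
  f(j=7)
    f(j=6)
      f(j=5)
        f(j=4)
          f(j=3)
            f(j=2)
              f(j=1)
                f(j=0)
                -> return 0
              -> return 0
            -> return 0
          -> return 0
        -> return 0
      -> return 0
    -> return 0
  -> return 0
-> return 0

cnt is incremented once per call. f is entered once for each j = 8, 7, 6, 5, 4, 3, 2, 1, 0 (the j <= 0 call returns without recursing), i.e. 8 + 1 calls.
cnt = 9

Final answer: 9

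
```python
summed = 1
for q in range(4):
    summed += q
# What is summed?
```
Trace:
  summed=1
  summed=1, q=0
  summed=2, q=1
  summed=4, q=2
  summed=7, q=3

Final answer: 7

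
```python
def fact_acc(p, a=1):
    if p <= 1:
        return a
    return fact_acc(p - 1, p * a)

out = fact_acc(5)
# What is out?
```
Call trace:
fact_acc(p=5, a=1)
  fact_acc(p=4, a=5)
    fact_acc(p=3, a=20)
      fact_acc(p=2, a=60)
        fact_acc(p=1, a=120)
        -> return 120
      -> return 120
    -> return 120
  -> return 120
-> return 120

Final answer: 120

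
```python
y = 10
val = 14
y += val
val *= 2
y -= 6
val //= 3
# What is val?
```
Trace:
  y=10
  y=10, val=14
  y=24, val=14
  y=24, val=28
  y=18, val=28
  y=18, val=9

Final answer: 9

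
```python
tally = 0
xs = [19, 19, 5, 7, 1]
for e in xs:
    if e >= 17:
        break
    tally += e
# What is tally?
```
Trace:
  tally=0
  tally=0, e=19

Final answer: 0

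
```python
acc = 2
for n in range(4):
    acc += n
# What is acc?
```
Trace:
  acc=2
  acc=2, n=0
  acc=3, n=1
  acc=5, n=2
  acc=8, n=3

Final answer: 8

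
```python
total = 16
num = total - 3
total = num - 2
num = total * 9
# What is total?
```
Trace:
  total=16
  total=16, num=13
  total=11, num=13
  total=11, num=99

Final answer: 11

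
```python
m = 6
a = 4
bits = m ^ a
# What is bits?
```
Trace:
  m=6
  m=6, a=4
  m=6, a=4, bits=2

Final answer: 2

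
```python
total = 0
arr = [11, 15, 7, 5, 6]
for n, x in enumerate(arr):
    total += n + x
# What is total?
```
Trace:
  total=0
  total=11, n=0, x=11
  total=27, n=1, x=15
  total=36, n=2, x=7
  total=44, n=3, x=5
  total=54, n=4, x=6

Final answer: 54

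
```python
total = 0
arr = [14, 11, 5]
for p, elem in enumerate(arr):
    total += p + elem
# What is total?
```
Trace:
  total=0
  total=14, p=0, elem=14
  total=26, p=1, elem=11
  total=33, p=2, elem=5

Final answer: 33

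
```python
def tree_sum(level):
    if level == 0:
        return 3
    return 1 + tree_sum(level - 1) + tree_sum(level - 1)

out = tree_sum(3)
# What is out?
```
Call trace (a repeated sub-call is expanded the first time; later identical calls just restate its return value):
tree_sum(level=3)
  tree_sum(level=2)
    tree_sum(level=1)
      tree_sum(level=0)
      -> return 3
      tree_sum(level=0)
      -> return 3
    -> return 7
    tree_sum(level=1) -> return 7  (same call as traced above)
  -> return 15
  tree_sum(level=2) -> return 15  (same call as traced above)
-> return 31

Final answer: 31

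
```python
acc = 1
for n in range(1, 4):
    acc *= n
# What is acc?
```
Trace:
  acc=1
  acc=1, n=1
  acc=2, n=2
  acc=6, n=3

Final answer: 6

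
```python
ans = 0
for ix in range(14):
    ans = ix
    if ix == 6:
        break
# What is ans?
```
Trace:
  ans=0
  ans=0, ix=0
  ans=1, ix=1
  ans=2, ix=2
  ans=3, ix=3
  ans=4, ix=4
  ans=5, ix=5
  ans=6, ix=6

Final answer: 6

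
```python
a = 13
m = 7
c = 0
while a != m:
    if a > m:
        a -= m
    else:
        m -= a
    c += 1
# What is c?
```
Trace:
  a=13
  a=13, m=7
  a=13, m=7, c=0
  a=6, m=7, c=1
  a=6, m=1, c=2
  a=5, m=1, c=3
  a=4, m=1, c=4
  a=3, m=1, c=5
  a=2, m=1, c=6
  a=1, m=1, c=7

Final answer: 7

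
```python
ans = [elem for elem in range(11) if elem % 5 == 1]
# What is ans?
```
Trace:
  elem=0
  elem=1
  elem=2
  elem=3
  elem=4
  elem=5
  elem=6
  elem=7
  elem=8
  elem=9
  elem=10
  ans=[1, 6]

Final answer: [1, 6]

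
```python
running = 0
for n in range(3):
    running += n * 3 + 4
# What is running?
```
Trace:
  running=0
  running=4, n=0
  running=11, n=1
  running=21, n=2

Final answer: 21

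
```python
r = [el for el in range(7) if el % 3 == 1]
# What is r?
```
Trace:
  el=0
  el=1
  el=2
  el=3
  el=4
  el=5
  el=6
  r=[1, 4]

Final answer: [1, 4]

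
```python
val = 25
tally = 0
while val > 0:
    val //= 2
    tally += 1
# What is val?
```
Trace:
  val=25
  val=25, tally=0
  val=12, tally=1
  val=6, tally=2
  val=3, tally=3
  val=1, tally=4
  val=0, tally=5

Final answer: 0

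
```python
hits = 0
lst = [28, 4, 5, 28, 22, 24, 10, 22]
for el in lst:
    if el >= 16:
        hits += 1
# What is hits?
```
Trace:
  hits=0
  hits=1, el=28
  hits=1, el=4
  hits=1, el=5
  hits=2, el=28
  hits=3, el=22
  hits=4, el=24
  hits=4, el=10
  hits=5, el=22

Final answer: 5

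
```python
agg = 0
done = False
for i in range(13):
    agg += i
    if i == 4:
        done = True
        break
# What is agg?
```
Trace:
  agg=0
  agg=0, done=False
  agg=0, done=False, i=0
  agg=1, done=False, i=1
  agg=3, done=False, i=2
  agg=6, done=False, i=3
  agg=10, done=True, i=4

Final answer: 10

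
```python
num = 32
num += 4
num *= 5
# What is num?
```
Trace:
  num=32
  num=36
  num=180

Final answer: 180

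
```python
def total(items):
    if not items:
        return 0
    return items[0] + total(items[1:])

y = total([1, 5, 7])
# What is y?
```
Call trace:
total(items=[1, 5, 7])
  total(items=[5, 7])
    total(items=[7])
      total(items=[])
      -> return 0
    -> return 7
  -> return 12
-> return 13

Final answer: 13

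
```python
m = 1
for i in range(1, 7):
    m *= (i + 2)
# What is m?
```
Trace:
  m=1
  m=3, i=1
  m=12, i=2
  m=60, i=3
  m=360, i=4
  m=2520, i=5
  m=20160, i=6

Final answer: 20160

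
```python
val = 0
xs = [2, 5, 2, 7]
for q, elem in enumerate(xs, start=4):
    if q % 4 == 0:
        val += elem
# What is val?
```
Trace:
  val=0
  val=2, q=4, elem=2
  val=2, q=5, elem=5
  val=2, q=6, elem=2
  val=2, q=7, elem=7

Final answer: 2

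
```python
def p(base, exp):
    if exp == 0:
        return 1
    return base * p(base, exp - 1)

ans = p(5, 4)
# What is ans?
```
Call trace:
p(base=5, exp=4)
  p(base=5, exp=3)
    p(base=5, exp=2)
      p(base=5, exp=1)
        p(base=5, exp=0)
        -> return 1
      -> return 5
    -> return 25
  -> return 125
-> return 625

Final answer: 625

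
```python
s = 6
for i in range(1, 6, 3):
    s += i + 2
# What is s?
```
Trace:
  s=6
  s=9, i=1
  s=15, i=4

Final answer: 15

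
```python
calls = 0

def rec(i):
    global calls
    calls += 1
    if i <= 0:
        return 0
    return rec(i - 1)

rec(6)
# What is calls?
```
Call trace:
rec(i=6)
  rec(i=5)
    rec(i=4)
      rec(i=3)
        rec(i=2)
          rec(i=1)
            rec(i=0)
            -> return 0
          -> return 0
        -> return 0
      -> return 0
    -> return 0
  -> return 0
-> return 0

calls is incremented once per call. rec is entered once for each i = 6, 5, 4, 3, 2, 1, 0 (the i <= 0 call returns without recursing), i.e. 6 + 1 calls.
calls = 7

Final answer: 7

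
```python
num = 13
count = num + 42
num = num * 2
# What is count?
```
Trace:
  num=13
  num=13, count=55
  num=26, count=55

Final answer: 55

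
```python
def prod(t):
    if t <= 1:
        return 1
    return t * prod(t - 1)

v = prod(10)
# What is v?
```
Call trace:
prod(t=10)
  prod(t=9)
    prod(t=8)
      prod(t=7)
        prod(t=6)
          prod(t=5)
            prod(t=4)
              prod(t=3)
                prod(t=2)
                  prod(t=1)
                  -> return 1
                -> return 2
              -> return 6
            -> return 24
          -> return 120
        -> return 720
      -> return 5040
    -> return 40320
  -> return 362880
-> return 3628800

Final answer: 3628800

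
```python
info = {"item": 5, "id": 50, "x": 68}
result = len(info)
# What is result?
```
Trace:
  info={'item': 5, 'id': 50, 'x': 68}
  info={'item': 5, 'id': 50, 'x': 68}, result=3

Final answer: 3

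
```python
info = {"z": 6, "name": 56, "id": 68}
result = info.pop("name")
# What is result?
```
Trace:
  info={'z': 6, 'name': 56, 'id': 68}
  info={'z': 6, 'id': 68}, result=56

Final answer: 56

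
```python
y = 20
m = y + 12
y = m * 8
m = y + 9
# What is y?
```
Trace:
  y=20
  y=20, m=32
  y=256, m=32
  y=256, m=265

Final answer: 256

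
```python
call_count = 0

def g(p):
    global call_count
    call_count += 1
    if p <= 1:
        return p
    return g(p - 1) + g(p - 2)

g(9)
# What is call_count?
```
Call trace (a repeated sub-call is expanded the first time; later identical calls just restate its return value):
g(p=9)
  g(p=8)
    g(p=7)
      g(p=6)
        g(p=5)
          g(p=4)
            g(p=3)
              g(p=2)
                g(p=1)
                -> return 1
                g(p=0)
                -> return 0
              -> return 1
              g(p=1)
              -> return 1
            -> return 2
            g(p=2) -> return 1  (same call as traced above)
          -> return 3
          g(p=3) -> return 2  (same call as traced above)
        -> return 5
        g(p=4) -> return 3  (same call as traced above)
      -> return 8
      g(p=5) -> return 5  (same call as traced above)
    -> return 13
    g(p=6) -> return 8  (same call as traced above)
  -> return 21
  g(p=7) -> return 13  (same call as traced above)
-> return 34

call_count is incremented once per call, so count the calls in each subtree. Let C(p) = number of calls made by g(p).
C(0) = C(1) = 1 (base case, no recursion); C(p) = 1 + C(p - 1) + C(p - 2) otherwise.
C(2) = 1 + C(1) + C(0) = 1 + 1 + 1 = 3
C(3) = 1 + C(2) + C(1) = 1 + 3 + 1 = 5
C(4) = 1 + C(3) + C(2) = 1 + 5 + 3 = 9
C(5) = 1 + C(4) + C(3) = 1 + 9 + 5 = 15
C(6) = 1 + C(5) + C(4) = 1 + 15 + 9 = 25
C(7) = 1 + C(6) + C(5) = 1 + 25 + 15 = 41
C(8) = 1 + C(7) + C(6) = 1 + 41 + 25 = 67
C(9) = 1 + C(8) + C(7) = 1 + 67 + 41 = 109
call_count = C(9) = 109

Final answer: 109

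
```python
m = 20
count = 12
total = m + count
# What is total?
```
Trace:
  m=20
  m=20, count=12
  m=20, count=12, total=32

Final answer: 32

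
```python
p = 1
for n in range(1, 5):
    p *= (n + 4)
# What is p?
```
Trace:
  p=1
  p=5, n=1
  p=30, n=2
  p=210, n=3
  p=1680, n=4

Final answer: 1680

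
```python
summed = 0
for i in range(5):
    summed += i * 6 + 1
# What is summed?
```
Trace:
  summed=0
  summed=1, i=0
  summed=8, i=1
  summed=21, i=2
  summed=40, i=3
  summed=65, i=4

Final answer: 65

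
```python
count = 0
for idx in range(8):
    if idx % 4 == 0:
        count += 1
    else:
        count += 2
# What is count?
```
Trace:
  count=0
  count=1, idx=0
  count=3, idx=1
  count=5, idx=2
  count=7, idx=3
  count=8, idx=4
  count=10, idx=5
  count=12, idx=6
  count=14, idx=7

Final answer: 14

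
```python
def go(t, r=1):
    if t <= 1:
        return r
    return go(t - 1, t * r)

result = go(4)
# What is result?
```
Call trace:
go(t=4, r=1)
  go(t=3, r=4)
    go(t=2, r=12)
      go(t=1, r=24)
      -> return 24
    -> return 24
  -> return 24
-> return 24

Final answer: 24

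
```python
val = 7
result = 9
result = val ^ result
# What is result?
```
Trace:
  val=7
  val=7, result=9
  val=7, result=14

Final answer: 14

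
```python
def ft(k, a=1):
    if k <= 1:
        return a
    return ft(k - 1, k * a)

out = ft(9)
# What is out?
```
Call trace:
ft(k=9, a=1)
  ft(k=8, a=9)
    ft(k=7, a=72)
      ft(k=6, a=504)
        ft(k=5, a=3024)
          ft(k=4, a=15120)
            ft(k=3, a=60480)
              ft(k=2, a=181440)
                ft(k=1, a=362880)
                -> return 362880
              -> return 362880
            -> return 362880
          -> return 362880
        -> return 362880
      -> return 362880
    -> return 362880
  -> return 362880
-> return 362880

Final answer: 362880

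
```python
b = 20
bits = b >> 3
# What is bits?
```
Trace:
  b=20
  b=20, bits=2

Final answer: 2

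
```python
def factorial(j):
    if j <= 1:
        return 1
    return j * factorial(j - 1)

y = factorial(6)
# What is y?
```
Call trace:
factorial(j=6)
  factorial(j=5)
    factorial(j=4)
      factorial(j=3)
        factorial(j=2)
          factorial(j=1)
          -> return 1
        -> return 2
      -> return 6
    -> return 24
  -> return 120
-> return 720

Final answer: 720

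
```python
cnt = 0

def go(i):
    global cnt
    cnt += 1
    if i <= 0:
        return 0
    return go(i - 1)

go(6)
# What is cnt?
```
Call trace:
go(i=6)
  go(i=5)
    go(i=4)
      go(i=3)
        go(i=2)
          go(i=1)
            go(i=0)
            -> return 0
          -> return 0
        -> return 0
      -> return 0
    -> return 0
  -> return 0
-> return 0

cnt is incremented once per call. go is entered once for each i = 6, 5, 4, 3, 2, 1, 0 (the i <= 0 call returns without recursing), i.e. 6 + 1 calls.
cnt = 7

Final answer: 7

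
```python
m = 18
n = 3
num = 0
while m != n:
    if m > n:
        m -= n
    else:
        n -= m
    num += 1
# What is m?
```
Trace:
  m=18
  m=18, n=3
  m=18, n=3, num=0
  m=15, n=3, num=1
  m=12, n=3, num=2
  m=9, n=3, num=3
  m=6, n=3, num=4
  m=3, n=3, num=5

Final answer: 3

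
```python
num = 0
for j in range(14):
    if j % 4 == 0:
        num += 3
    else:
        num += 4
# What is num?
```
Trace:
  num=0
  num=3, j=0
  num=7, j=1
  num=11, j=2
  num=15, j=3
  num=18, j=4
  num=22, j=5
  num=26, j=6
  num=30, j=7
  num=33, j=8
  num=37, j=9
  num=41, j=10
  num=45, j=11
  num=48, j=12
  num=52, j=13

Final answer: 52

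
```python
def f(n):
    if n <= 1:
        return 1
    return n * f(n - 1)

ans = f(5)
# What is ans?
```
Call trace:
f(n=5)
  f(n=4)
    f(n=3)
      f(n=2)
        f(n=1)
        -> return 1
      -> return 2
    -> return 6
  -> return 24
-> return 120

Final answer: 120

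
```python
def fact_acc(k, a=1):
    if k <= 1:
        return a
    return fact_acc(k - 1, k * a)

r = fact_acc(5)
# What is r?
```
Call trace:
fact_acc(k=5, a=1)
  fact_acc(k=4, a=5)
    fact_acc(k=3, a=20)
      fact_acc(k=2, a=60)
        fact_acc(k=1, a=120)
        -> return 120
      -> return 120
    -> return 120
  -> return 120
-> return 120

Final answer: 120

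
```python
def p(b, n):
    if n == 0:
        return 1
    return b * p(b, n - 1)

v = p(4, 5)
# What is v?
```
Call trace:
p(b=4, n=5)
  p(b=4, n=4)
    p(b=4, n=3)
      p(b=4, n=2)
        p(b=4, n=1)
          p(b=4, n=0)
          -> return 1
        -> return 4
      -> return 16
    -> return 64
  -> return 256
-> return 1024

Final answer: 1024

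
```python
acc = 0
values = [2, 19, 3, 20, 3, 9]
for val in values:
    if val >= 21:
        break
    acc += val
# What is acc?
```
Trace:
  acc=0
  acc=2, val=2
  acc=21, val=19
  acc=24, val=3
  acc=44, val=20
  acc=47, val=3
  acc=56, val=9

Final answer: 56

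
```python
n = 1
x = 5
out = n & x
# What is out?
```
Trace:
  n=1
  n=1, x=5
  n=1, x=5, out=1

Final answer: 1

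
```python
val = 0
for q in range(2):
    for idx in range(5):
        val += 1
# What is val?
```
Trace:
  val=0
  val=1, q=0, idx=0
  val=2, q=0, idx=1
  val=3, q=0, idx=2
  val=4, q=0, idx=3
  val=5, q=0, idx=4
  val=6, q=1, idx=0
  val=7, q=1, idx=1
  val=8, q=1, idx=2
  val=9, q=1, idx=3
  val=10, q=1, idx=4

Final answer: 10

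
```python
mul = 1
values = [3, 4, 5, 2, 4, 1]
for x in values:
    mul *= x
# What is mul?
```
Trace:
  mul=1
  mul=3, x=3
  mul=12, x=4
  mul=60, x=5
  mul=120, x=2
  mul=480, x=4
  mul=480, x=1

Final answer: 480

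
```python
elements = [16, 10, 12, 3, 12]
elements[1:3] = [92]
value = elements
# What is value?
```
Trace:
  elements=[16, 10, 12, 3, 12]
  elements=[16, 92, 3, 12]
  elements=[16, 92, 3, 12], value=[16, 92, 3, 12]

Final answer: [16, 92, 3, 12]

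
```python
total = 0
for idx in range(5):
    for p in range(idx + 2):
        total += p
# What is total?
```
Trace:
  total=0
  total=0, idx=0, p=0
  total=1, idx=0, p=1
  total=1, idx=1, p=0
  total=2, idx=1, p=1
  total=4, idx=1, p=2
  total=4, idx=2, p=0
  total=5, idx=2, p=1
  total=7, idx=2, p=2
  total=10, idx=2, p=3
  total=10, idx=3, p=0
  total=11, idx=3, p=1
  total=13, idx=3, p=2
  total=16, idx=3, p=3
  total=20, idx=3, p=4
  total=20, idx=4, p=0
  total=21, idx=4, p=1
  total=23, idx=4, p=2
  total=26, idx=4, p=3
  total=30, idx=4, p=4
  total=35, idx=4, p=5

Final answer: 35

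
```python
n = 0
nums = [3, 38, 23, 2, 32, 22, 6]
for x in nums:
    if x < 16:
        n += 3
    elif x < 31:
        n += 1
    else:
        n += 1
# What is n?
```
Trace:
  n=0
  n=3, x=3
  n=4, x=38
  n=5, x=23
  n=8, x=2
  n=9, x=32
  n=10, x=22
  n=13, x=6

Final answer: 13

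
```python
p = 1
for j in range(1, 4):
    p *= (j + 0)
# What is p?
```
Trace:
  p=1
  p=1, j=1
  p=2, j=2
  p=6, j=3

Final answer: 6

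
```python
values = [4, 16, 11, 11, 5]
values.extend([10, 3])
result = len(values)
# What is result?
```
Trace:
  values=[4, 16, 11, 11, 5]
  values=[4, 16, 11, 11, 5, 10, 3]
  values=[4, 16, 11, 11, 5, 10, 3], result=7

Final answer: 7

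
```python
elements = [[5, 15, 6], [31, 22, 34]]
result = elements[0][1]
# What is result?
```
Trace:
  elements=[[5, 15, 6], [31, 22, 34]]
  elements=[[5, 15, 6], [31, 22, 34]], result=15

Final answer: 15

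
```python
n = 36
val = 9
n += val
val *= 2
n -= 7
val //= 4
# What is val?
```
Trace:
  n=36
  n=36, val=9
  n=45, val=9
  n=45, val=18
  n=38, val=18
  n=38, val=4

Final answer: 4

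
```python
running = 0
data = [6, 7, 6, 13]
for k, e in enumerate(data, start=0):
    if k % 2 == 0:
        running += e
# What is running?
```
Trace:
  running=0
  running=6, k=0, e=6
  running=6, k=1, e=7
  running=12, k=2, e=6
  running=12, k=3, e=13

Final answer: 12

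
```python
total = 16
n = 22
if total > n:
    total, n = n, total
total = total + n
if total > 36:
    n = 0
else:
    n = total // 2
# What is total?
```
Trace:
  total=16
  total=16, n=22
  total=16, n=22
  total=38, n=22
  total=38, n=0

Final answer: 38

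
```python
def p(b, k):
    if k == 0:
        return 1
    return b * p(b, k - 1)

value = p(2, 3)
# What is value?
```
Call trace:
p(b=2, k=3)
  p(b=2, k=2)
    p(b=2, k=1)
      p(b=2, k=0)
      -> return 1
    -> return 2
  -> return 4
-> return 8

Final answer: 8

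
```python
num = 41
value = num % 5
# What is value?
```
Trace:
  num=41
  num=41, value=1

Final answer: 1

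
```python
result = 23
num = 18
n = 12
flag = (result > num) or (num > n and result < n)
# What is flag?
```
Trace:
  result=23
  result=23, num=18
  result=23, num=18, n=12
  result=23, num=18, n=12, flag=True

Final answer: True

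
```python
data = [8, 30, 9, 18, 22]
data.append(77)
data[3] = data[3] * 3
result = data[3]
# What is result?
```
Trace:
  data=[8, 30, 9, 18, 22]
  data=[8, 30, 9, 18, 22, 77]
  data=[8, 30, 9, 54, 22, 77]
  data=[8, 30, 9, 54, 22, 77], result=54

Final answer: 54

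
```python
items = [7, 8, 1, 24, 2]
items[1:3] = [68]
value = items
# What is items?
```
Trace:
  items=[7, 8, 1, 24, 2]
  items=[7, 68, 24, 2]
  items=[7, 68, 24, 2], value=[7, 68, 24, 2]

Final answer: [7, 68, 24, 2]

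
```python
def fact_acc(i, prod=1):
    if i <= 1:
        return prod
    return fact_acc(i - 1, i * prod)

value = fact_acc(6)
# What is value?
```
Call trace:
fact_acc(i=6, prod=1)
  fact_acc(i=5, prod=6)
    fact_acc(i=4, prod=30)
      fact_acc(i=3, prod=120)
        fact_acc(i=2, prod=360)
          fact_acc(i=1, prod=720)
          -> return 720
        -> return 720
      -> return 720
    -> return 720
  -> return 720
-> return 720

Final answer: 720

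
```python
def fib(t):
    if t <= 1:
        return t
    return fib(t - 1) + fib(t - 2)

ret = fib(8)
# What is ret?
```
Call trace (a repeated sub-call is expanded the first time; later identical calls just restate its return value):
fib(t=8)
  fib(t=7)
    fib(t=6)
      fib(t=5)
        fib(t=4)
          fib(t=3)
            fib(t=2)
              fib(t=1)
              -> return 1
              fib(t=0)
              -> return 0
            -> return 1
            fib(t=1)
            -> return 1
          -> return 2
          fib(t=2) -> return 1  (same call as traced above)
        -> return 3
        fib(t=3) -> return 2  (same call as traced above)
      -> return 5
      fib(t=4) -> return 3  (same call as traced above)
    -> return 8
    fib(t=5) -> return 5  (same call as traced above)
  -> return 13
  fib(t=6) -> return 8  (same call as traced above)
-> return 21

Final answer: 21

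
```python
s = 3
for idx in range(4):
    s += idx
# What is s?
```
Trace:
  s=3
  s=3, idx=0
  s=4, idx=1
  s=6, idx=2
  s=9, idx=3

Final answer: 9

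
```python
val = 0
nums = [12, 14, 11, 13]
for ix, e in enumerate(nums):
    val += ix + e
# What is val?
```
Trace:
  val=0
  val=12, ix=0, e=12
  val=27, ix=1, e=14
  val=40, ix=2, e=11
  val=56, ix=3, e=13

Final answer: 56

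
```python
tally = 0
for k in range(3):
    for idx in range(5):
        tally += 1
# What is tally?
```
Trace:
  tally=0
  tally=1, k=0, idx=0
  tally=2, k=0, idx=1
  tally=3, k=0, idx=2
  tally=4, k=0, idx=3
  tally=5, k=0, idx=4
  tally=6, k=1, idx=0
  tally=7, k=1, idx=1
  tally=8, k=1, idx=2
  tally=9, k=1, idx=3
  tally=10, k=1, idx=4
  tally=11, k=2, idx=0
  tally=12, k=2, idx=1
  tally=13, k=2, idx=2
  tally=14, k=2, idx=3
  tally=15, k=2, idx=4

Final answer: 15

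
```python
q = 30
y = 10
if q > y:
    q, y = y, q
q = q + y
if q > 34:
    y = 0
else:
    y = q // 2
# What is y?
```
Trace:
  q=30
  q=30, y=10
  q=10, y=30
  q=40, y=30
  q=40, y=0

Final answer: 0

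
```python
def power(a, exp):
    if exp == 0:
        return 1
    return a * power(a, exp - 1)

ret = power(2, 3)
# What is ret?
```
Call trace:
power(a=2, exp=3)
  power(a=2, exp=2)
    power(a=2, exp=1)
      power(a=2, exp=0)
      -> return 1
    -> return 2
  -> return 4
-> return 8

Final answer: 8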